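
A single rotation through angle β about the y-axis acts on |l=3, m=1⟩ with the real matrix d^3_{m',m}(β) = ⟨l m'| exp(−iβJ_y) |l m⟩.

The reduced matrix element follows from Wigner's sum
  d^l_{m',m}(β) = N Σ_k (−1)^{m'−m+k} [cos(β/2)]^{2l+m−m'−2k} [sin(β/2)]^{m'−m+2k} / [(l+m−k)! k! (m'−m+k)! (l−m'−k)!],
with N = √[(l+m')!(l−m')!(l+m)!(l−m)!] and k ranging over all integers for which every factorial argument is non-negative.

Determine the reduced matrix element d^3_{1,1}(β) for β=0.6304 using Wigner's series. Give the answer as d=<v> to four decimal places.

d=0.1604

d^3_{1,1}(β=0.6304) via Wigner's sum:
c=cos(0.6304/2)=0.950734, s=sin(0.6304/2)=0.310007; N=√[24·2·24·2]=48.000000
k∈{0,1,2} keeps every argument non-negative
  k=0: (−1)^0·48.0000/(48)·0.9507^6·0.3100^0 = +0.738508
  k=1: (−1)^1·48.0000/(6)·0.9507^4·0.3100^2 = -0.628158
  k=2: (−1)^2·48.0000/(8)·0.9507^2·0.3100^4 = +0.050090
d^3_{1,1}(0.6304) = +0.738508 -0.628158 +0.050090 = +0.160441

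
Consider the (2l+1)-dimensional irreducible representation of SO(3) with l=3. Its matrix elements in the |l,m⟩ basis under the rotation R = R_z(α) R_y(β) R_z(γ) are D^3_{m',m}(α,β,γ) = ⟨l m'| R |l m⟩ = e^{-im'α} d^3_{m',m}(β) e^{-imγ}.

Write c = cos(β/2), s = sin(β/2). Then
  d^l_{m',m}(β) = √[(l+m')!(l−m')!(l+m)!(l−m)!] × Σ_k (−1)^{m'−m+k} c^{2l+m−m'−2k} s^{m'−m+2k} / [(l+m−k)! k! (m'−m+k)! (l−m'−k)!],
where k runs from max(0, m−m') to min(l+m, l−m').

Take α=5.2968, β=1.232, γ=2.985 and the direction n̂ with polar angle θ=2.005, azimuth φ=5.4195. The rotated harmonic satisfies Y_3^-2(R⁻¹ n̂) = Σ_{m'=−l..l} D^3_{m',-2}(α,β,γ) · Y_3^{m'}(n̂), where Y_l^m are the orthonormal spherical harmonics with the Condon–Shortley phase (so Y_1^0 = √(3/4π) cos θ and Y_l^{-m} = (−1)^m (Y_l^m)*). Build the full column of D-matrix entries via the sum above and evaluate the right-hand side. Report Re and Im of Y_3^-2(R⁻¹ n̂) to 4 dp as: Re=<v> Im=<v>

Need the full column D^3_{m',-2} for m'=−3..3 at α=5.2968, β=1.232, γ=2.985.
cos(β/2)=0.816196, sin(β/2)=0.577775
d^3_{-3,-2}: single k=1 term ⇒ +0.512633;  D = -0.508258+0.066835i
d^3_{-2,-2}: k∈[0..1] ⇒ +0.295643 -0.740740 = -0.445097;  D = +0.291867+0.336043i
d^3_{-1,-2}: k∈[0..1] ⇒ -0.661807 +0.663269 = +0.001462;  D = +0.000392-0.001409i
d^3_{0,-2}: k∈[0..1] ⇒ +0.811440 -0.406616 = +0.404823;  D = +0.385132-0.124722i
d^3_{1,-2}: k∈[0..1] ⇒ -0.663269 +0.166184 = -0.497085;  D = -0.388637-0.309928i
d^3_{2,-2}: k∈[0..1] ⇒ +0.371188 -0.037201 = +0.333987;  D = -0.029615+0.332672i
d^3_{3,-2}: single k=0 term ⇒ -0.128725;  D = +0.113236-0.061219i
Y_3^{m'}(θ=2.005,φ=5.4195) and Σ D·Y over m':
  (-0.5083+0.0668i)·(-0.2655+0.1630i)  (+0.2919+0.3360i)·(+0.0552-0.3495i)  (+0.0004-0.0014i)·(-0.0219-0.0257i)  (+0.3851-0.1247i)·(+0.3321+0.0000i)  (-0.3886-0.3099i)·(+0.0219-0.0257i)  (-0.0296+0.3327i)·(+0.0552+0.3495i)  (+0.1132-0.0612i)·(+0.2655+0.1630i)
Y_3^-2(R⁻¹ n̂) = +0.291101-0.212057i

Re=0.2911 Im=-0.2121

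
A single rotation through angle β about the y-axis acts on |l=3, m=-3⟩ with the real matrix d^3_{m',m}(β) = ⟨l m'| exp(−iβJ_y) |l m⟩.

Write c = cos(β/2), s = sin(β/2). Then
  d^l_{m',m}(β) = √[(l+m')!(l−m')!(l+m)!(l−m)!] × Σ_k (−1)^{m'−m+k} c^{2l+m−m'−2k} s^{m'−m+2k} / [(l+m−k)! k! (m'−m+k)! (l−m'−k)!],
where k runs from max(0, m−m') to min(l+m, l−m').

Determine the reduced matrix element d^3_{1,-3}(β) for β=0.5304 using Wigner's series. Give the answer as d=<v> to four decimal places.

d=0.0170

d^3_{1,-3}(β=0.5304) via Wigner's sum:
c=cos(0.5304/2)=0.965040, s=sin(0.5304/2)=0.262102; N=√[24·2·1·720]=185.903201
k: max(0,(-3)−(1))=0 … min(3+(-3),3−(1))=0
  k=0: (−1)^4·185.9032/(48)·0.9650^2·0.2621^4 = +0.017022
d^3_{1,-3}(0.5304) = +0.017022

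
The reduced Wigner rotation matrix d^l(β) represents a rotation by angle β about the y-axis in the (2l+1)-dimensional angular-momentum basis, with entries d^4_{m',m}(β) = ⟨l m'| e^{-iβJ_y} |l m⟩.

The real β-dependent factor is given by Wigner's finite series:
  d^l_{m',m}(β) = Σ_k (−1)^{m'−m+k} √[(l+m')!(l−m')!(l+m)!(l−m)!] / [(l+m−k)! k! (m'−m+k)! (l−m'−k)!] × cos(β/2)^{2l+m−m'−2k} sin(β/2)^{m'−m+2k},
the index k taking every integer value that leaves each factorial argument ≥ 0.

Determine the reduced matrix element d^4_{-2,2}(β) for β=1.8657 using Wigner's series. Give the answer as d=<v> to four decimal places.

d=-0.1846

d^4_{-2,2}(β=1.8657) via Wigner's sum:
c=cos(1.8657/2)=0.595547, s=sin(1.8657/2)=0.803321; N=√[2·720·720·2]=1440.000000
Admissible k: 4..6 (factorial args all ≥0)
  k=4: (−1)^0·1440.0000/(96)·0.5955^4·0.8033^4 = +0.785798
  k=5: (−1)^1·1440.0000/(120)·0.5955^2·0.8033^6 = -1.143790
  k=6: (−1)^2·1440.0000/(1440)·0.5955^0·0.8033^8 = +0.173425
d^4_{-2,2}(1.8657) = +0.785798 -1.143790 +0.173425 = -0.184568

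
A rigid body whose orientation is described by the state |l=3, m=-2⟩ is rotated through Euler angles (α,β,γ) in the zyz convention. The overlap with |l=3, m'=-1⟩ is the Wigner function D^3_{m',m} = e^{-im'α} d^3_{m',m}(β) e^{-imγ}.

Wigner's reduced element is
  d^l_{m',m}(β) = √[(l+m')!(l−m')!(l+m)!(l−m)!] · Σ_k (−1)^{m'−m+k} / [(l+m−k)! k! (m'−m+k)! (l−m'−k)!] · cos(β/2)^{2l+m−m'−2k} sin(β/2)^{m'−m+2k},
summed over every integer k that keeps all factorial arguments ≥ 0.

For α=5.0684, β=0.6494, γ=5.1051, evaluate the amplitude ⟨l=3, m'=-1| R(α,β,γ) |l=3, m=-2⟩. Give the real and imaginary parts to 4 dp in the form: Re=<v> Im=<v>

Re=0.5424 Im=-0.2484

D^3_{-1,-2}(5.0684,0.6494,5.1051) = e^{-i·-1·5.0684}·d^3_{-1,-2}(0.6494)·e^{-i·-2·5.1051}. Compute d first:
Half-angle: c=0.947746, s=0.319024. N=√(2·24·1·120)=75.894664
Admissible k: 0..1 (factorial args all ≥0)
  k=0: (−1)^1·75.8947/(24)·0.9477^5·0.3190^1 = -0.771409
  k=1: (−1)^2·75.8947/(12)·0.9477^3·0.3190^3 = +0.174815
d^3_{-1,-2}(0.6494) = -0.771409 +0.174815 = -0.596594
Phases: e^{-i·(-1)·5.0684}=+0.348538-0.937295i, e^{-i·(-2)·5.1051}=-0.707090-0.707124i ⇒ D=+0.542442-0.248357i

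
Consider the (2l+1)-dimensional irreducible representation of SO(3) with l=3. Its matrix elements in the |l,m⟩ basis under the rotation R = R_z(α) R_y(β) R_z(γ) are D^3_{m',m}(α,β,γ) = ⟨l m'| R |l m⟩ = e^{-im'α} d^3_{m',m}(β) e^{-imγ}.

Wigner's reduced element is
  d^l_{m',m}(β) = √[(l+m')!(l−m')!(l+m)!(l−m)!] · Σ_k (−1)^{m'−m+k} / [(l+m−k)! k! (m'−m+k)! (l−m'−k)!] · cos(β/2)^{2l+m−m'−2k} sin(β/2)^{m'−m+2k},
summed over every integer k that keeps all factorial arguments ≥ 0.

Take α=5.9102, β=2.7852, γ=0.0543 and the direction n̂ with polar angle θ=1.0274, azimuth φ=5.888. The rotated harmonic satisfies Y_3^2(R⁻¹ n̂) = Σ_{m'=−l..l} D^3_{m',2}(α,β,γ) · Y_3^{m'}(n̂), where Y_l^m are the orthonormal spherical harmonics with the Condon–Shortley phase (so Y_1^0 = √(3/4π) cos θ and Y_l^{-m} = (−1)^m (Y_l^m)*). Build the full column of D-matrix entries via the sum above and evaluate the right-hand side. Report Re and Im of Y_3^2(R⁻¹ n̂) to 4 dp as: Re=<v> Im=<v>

Need the full column D^3_{m',2} for m'=−3..3 at α=5.9102, β=2.7852, γ=0.0543.
cos(β/2)=0.177255, sin(β/2)=0.984165
d^3_{-3,2}: single k=5 term ⇒ +0.400879;  D = +0.134912-0.377495i
d^3_{-2,2}: k∈[4..5] ⇒ +0.147380 -0.908673 = -0.761293;  D = -0.499821+0.574235i
d^3_{-1,2}: k∈[3..4] ⇒ +0.033576 -0.517532 = -0.483956;  D = -0.428912+0.224161i
d^3_{0,2}: k∈[2..3] ⇒ +0.005237 -0.161446 = -0.156209;  D = -0.155289+0.016931i
d^3_{1,2}: k∈[1..2] ⇒ +0.000545 -0.033576 = -0.033031;  D = -0.031884-0.008632i
d^3_{2,2}: k∈[0..1] ⇒ +0.000031 -0.004781 = -0.004750;  D = -0.003817-0.002827i
d^3_{3,2}: single k=0 term ⇒ -0.000422;  D = -0.000224-0.000357i
Y_3^{m'}(θ=1.0274,φ=5.888) and Σ D·Y over m':
  (+0.1349-0.3775i)·(+0.0983+0.2425i)  (-0.4998+0.5742i)·(+0.2724+0.2751i)  (-0.4289+0.2242i)·(+0.0860+0.0359i)  (-0.1553+0.0169i)·(-0.3209+0.0000i)  (-0.0319-0.0086i)·(-0.0860+0.0359i)  (-0.0038-0.0028i)·(+0.2724-0.2751i)  (-0.0002-0.0004i)·(-0.0983+0.2425i)
Y_3^2(R⁻¹ n̂) = -0.183055+0.012820i

Re=-0.1831 Im=0.0128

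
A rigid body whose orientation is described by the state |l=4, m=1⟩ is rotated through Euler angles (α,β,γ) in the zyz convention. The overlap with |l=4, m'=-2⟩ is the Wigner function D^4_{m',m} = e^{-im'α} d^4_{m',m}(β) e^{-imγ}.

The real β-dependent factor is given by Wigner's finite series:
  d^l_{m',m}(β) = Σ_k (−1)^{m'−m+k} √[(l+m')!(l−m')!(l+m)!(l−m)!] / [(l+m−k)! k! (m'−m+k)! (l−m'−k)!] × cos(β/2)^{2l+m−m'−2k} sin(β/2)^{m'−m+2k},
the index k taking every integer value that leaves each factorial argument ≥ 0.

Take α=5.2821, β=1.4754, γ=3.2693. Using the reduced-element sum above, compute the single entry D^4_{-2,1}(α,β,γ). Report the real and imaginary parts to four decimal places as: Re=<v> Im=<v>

Re=-0.0174 Im=-0.0278

First d^4_{-2,1}(β=1.4754), then the phase factors e^{-i(-2)α} and e^{-i(1)γ}:
With c≡cos(β/2)=0.740017 and s≡sin(β/2)=0.672588, N=[2·720·120·6]^{1/2}=1018.233765
k∈{3,4,5} keeps every argument non-negative
  k=3: (−1)^0·1018.2338/(72)·0.7400^5·0.6726^3 = +0.954930
  k=4: (−1)^1·1018.2338/(48)·0.7400^3·0.6726^5 = -1.183250
  k=5: (−1)^2·1018.2338/(240)·0.7400^1·0.6726^7 = +0.195488
d^4_{-2,1}(1.4754) = +0.954930 -1.183250 +0.195488 = -0.032832
Attach z-rotation phases: D = e^{-i(-2)(5.2821)}·(-0.032832)·e^{-i(1)(3.2693)} = -0.017414-0.027833i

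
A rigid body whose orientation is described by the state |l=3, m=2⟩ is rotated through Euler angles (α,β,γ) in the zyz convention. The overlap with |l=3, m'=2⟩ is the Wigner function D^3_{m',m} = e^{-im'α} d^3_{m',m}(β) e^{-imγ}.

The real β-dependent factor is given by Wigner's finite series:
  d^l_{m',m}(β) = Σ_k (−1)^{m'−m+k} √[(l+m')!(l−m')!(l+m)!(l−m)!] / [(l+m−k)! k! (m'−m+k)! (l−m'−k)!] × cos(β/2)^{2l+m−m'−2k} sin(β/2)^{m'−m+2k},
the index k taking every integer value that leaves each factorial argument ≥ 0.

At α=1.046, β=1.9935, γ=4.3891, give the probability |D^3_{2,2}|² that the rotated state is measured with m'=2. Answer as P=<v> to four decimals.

P=0.0789

D^3_{2,2}(1.046,1.9935,4.3891) = e^{-i·2·1.046}·d^3_{2,2}(1.9935)·e^{-i·2·4.3891}. Compute d first:
Half-angle: c=0.543034, s=0.839711. N=√(120·1·120·1)=120.000000
k∈{0,1} keeps every argument non-negative
  k=0: (−1)^0·120.0000/(120)·0.5430^6·0.8397^0 = +0.025643
  k=1: (−1)^1·120.0000/(24)·0.5430^4·0.8397^2 = -0.306576
d^3_{2,2}(1.9935) = +0.025643 -0.306576 = -0.280933
|D^3_{2,2}|² = |d^3_{2,2}(β)|² = (-0.280933)² = 0.078923 (the z-rotation phases have unit modulus)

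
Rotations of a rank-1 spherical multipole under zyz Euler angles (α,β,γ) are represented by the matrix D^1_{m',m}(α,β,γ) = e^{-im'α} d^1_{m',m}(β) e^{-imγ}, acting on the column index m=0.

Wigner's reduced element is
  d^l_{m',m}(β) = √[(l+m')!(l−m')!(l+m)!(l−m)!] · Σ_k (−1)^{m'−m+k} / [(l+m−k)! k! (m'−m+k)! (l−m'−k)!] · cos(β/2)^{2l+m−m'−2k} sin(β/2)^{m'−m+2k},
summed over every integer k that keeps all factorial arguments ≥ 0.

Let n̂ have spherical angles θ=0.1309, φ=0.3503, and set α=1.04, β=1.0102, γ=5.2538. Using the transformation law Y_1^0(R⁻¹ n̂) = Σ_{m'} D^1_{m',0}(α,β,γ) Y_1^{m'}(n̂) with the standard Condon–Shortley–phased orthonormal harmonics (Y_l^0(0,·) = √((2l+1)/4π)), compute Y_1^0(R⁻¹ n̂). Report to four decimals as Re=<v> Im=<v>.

Need the full column D^1_{m',0} for m'=−1..1 at α=1.04, β=1.0102, γ=5.2538.
cos(β/2)=0.875126, sin(β/2)=0.483895
d^1_{-1,0}: single k=1 term ⇒ +0.598876;  D = +0.303163+0.516473i
d^1_{0,0}: k∈[0..1] ⇒ +0.765846 -0.234154 = +0.531691;  D = +0.531691+0.000000i
d^1_{1,0}: single k=0 term ⇒ -0.598876;  D = -0.303163+0.516473i
Y_1^{m'}(θ=0.1309,φ=0.3503) and Σ D·Y over m':
  (+0.3032+0.5165i)·(+0.0424-0.0155i)  (+0.5317+0.0000i)·(+0.4844+0.0000i)  (-0.3032+0.5165i)·(-0.0424-0.0155i)
Y_1^0(R⁻¹ n̂) = +0.299232+0.000000i

Re=0.2992 Im=0.0000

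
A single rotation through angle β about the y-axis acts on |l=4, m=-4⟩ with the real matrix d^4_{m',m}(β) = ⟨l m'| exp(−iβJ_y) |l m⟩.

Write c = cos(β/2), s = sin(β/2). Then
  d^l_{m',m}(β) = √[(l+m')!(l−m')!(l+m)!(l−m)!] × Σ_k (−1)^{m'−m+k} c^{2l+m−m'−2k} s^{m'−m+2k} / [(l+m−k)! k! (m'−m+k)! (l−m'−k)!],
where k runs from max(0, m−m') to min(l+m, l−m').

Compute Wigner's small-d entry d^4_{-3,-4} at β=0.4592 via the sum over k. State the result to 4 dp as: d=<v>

d^4_{-3,-4}(β=0.4592) via Wigner's sum:
c=cos(0.4592/2)=0.973758, s=sin(0.4592/2)=0.227588; N=√[1·5040·1·40320]=14255.272709
Admissible k: 0..0 (factorial args all ≥0)
  k=0: (−1)^1·14255.2727/(5040)·0.9738^7·0.2276^1 = -0.534380
d^4_{-3,-4}(0.4592) = -0.534380

d=-0.5344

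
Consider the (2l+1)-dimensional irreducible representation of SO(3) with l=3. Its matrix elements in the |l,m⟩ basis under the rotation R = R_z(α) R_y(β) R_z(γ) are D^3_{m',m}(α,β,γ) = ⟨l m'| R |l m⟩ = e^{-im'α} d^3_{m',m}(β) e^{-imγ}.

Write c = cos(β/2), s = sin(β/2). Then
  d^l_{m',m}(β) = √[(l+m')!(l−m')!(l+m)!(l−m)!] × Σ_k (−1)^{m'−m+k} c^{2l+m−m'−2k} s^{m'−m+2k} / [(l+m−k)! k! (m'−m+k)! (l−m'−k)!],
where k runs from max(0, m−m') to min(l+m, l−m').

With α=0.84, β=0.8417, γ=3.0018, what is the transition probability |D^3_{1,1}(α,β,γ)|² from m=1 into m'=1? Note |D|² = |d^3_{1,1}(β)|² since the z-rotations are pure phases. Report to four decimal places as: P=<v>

First d^3_{1,1}(β=0.8417), then the phase factors e^{-i(1)α} and e^{-i(1)γ}:
With c≡cos(β/2)=0.912742 and s≡sin(β/2)=0.408536, N=[24·2·24·2]^{1/2}=48.000000
k∈{0,1,2} keeps every argument non-negative
  k=0: (−1)^0·48.0000/(48)·0.9127^6·0.4085^0 = +0.578214
  k=1: (−1)^1·48.0000/(6)·0.9127^4·0.4085^2 = -0.926710
  k=2: (−1)^2·48.0000/(8)·0.9127^2·0.4085^4 = +0.139242
d^3_{1,1}(0.8417) = +0.578214 -0.926710 +0.139242 = -0.209254
|D^3_{1,1}|² = |d^3_{1,1}(β)|² = (-0.209254)² = 0.043787 (the z-rotation phases have unit modulus)

P=0.0438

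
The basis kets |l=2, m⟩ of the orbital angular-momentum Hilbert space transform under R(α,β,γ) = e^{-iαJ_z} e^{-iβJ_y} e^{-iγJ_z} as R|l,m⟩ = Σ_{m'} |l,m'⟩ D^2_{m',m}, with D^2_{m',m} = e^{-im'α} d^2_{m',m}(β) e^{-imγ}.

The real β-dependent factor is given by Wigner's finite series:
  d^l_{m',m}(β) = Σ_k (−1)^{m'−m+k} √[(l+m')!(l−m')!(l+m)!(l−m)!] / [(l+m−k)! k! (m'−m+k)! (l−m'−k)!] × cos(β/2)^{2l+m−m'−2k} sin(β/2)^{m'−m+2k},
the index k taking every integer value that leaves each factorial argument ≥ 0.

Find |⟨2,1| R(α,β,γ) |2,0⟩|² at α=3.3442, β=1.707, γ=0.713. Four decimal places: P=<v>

P=0.0271

Split into d^2_{1,0}(β=1.707) × two z-phases.
With c≡cos(β/2)=0.657350 and s≡sin(β/2)=0.753586, N=[6·1·2·2]^{1/2}=4.898979
k∈{0,1} keeps every argument non-negative
  k=0: (−1)^1·4.8990/(2)·0.6573^3·0.7536^1 = -0.524321
  k=1: (−1)^2·4.8990/(2)·0.6573^1·0.7536^3 = +0.689081
d^2_{1,0}(1.707) = -0.524321 +0.689081 = +0.164759
|D^2_{1,0}|² = |d^2_{1,0}(β)|² = (+0.164759)² = 0.027146 (the z-rotation phases have unit modulus)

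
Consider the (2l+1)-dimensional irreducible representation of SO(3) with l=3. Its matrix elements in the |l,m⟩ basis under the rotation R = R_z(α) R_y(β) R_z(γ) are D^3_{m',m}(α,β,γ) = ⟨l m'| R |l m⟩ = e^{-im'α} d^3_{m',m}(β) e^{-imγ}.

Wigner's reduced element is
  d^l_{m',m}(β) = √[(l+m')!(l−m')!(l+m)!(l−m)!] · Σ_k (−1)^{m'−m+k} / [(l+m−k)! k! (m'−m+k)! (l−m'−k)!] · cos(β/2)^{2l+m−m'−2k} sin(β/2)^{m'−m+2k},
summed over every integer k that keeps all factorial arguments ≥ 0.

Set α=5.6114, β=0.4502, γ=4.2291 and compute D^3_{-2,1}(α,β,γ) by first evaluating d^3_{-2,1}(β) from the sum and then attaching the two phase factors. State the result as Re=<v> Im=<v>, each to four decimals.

D^3_{-2,1}(5.6114,0.4502,4.2291) = e^{-i·-2·5.6114}·d^3_{-2,1}(0.4502)·e^{-i·1·4.2291}. Compute d first:
With c≡cos(β/2)=0.974772 and s≡sin(β/2)=0.223204, N=[1·120·24·2]^{1/2}=75.894664
k∈{3,4} keeps every argument non-negative
  k=3: (−1)^0·75.8947/(12)·0.9748^3·0.2232^3 = +0.065139
  k=4: (−1)^1·75.8947/(24)·0.9748^1·0.2232^5 = -0.001708
d^3_{-2,1}(0.4502) = +0.065139 -0.001708 = +0.063432
D = (+0.225275-0.974295i)·(+0.063432)·(-0.464694+0.885471i) = +0.048083+0.041372i

Re=0.0481 Im=0.0414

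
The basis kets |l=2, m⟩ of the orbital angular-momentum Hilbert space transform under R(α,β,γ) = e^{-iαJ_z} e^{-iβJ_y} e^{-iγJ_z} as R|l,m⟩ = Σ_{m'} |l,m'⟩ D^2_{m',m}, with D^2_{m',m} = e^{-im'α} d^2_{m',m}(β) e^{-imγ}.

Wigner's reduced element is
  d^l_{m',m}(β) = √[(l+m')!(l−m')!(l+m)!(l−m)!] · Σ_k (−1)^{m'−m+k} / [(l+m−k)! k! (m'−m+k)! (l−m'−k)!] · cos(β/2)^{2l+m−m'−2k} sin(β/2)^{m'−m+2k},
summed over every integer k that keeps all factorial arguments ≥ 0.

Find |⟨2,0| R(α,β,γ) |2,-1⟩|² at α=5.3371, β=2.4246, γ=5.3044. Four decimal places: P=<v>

P=0.3680

Split into d^2_{0,-1}(β=2.4246) × two z-phases.
Half-angle: c=0.350867, s=0.936425. N=√(2·2·1·6)=4.898979
k∈{0,1} keeps every argument non-negative
  k=0: (−1)^1·4.8990/(2)·0.3509^3·0.9364^1 = -0.099077
  k=1: (−1)^2·4.8990/(2)·0.3509^1·0.9364^3 = +0.705728
d^2_{0,-1}(2.4246) = -0.099077 +0.705728 = +0.606650
|D^2_{0,-1}|² = |d^2_{0,-1}(β)|² = (+0.606650)² = 0.368025 (the z-rotation phases have unit modulus)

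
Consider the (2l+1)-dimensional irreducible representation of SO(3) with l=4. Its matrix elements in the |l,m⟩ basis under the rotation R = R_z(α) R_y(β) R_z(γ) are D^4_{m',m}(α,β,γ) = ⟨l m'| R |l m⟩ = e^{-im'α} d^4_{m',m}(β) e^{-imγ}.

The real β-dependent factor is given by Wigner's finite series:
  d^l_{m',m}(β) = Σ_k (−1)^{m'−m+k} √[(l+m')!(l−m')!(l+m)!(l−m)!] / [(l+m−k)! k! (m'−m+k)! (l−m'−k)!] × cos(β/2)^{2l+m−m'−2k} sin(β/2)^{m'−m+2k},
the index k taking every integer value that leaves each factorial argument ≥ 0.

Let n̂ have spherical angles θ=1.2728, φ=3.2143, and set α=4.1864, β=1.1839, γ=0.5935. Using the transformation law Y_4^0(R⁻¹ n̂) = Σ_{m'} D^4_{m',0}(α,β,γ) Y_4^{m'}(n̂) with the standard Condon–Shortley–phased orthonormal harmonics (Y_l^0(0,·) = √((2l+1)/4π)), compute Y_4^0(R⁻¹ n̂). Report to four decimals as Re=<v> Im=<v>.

Need the full column D^4_{m',0} for m'=−4..4 at α=4.1864, β=1.1839, γ=0.5935.
cos(β/2)=0.829854, sin(β/2)=0.557980
d^4_{-4,0}: single k=4 term ⇒ +0.384620;  D = -0.195486-0.331237i
d^4_{-3,0}: k∈[3..4] ⇒ +0.808965 -0.365733 = +0.443232;  D = +0.443221-0.003178i
d^4_{-2,0}: k∈[2..4] ⇒ +0.964650 -1.162981 +0.197169 = -0.001162;  D = +0.000576-0.001009i
d^4_{-1,0}: k∈[1..4] ⇒ +0.676311 -1.834560 +0.829404 -0.062496 = -0.391340;  D = +0.196480+0.338442i
d^4_{0,0}: k∈[0..4] ⇒ +0.224913 -1.626929 +1.654951 -0.332535 +0.009396 = -0.070203;  D = -0.070203+0.000000i
d^4_{1,0}: k∈[0..3] ⇒ -0.676311 +1.834560 -0.829404 +0.062496 = +0.391340;  D = -0.196480+0.338442i
d^4_{2,0}: k∈[0..2] ⇒ +0.964650 -1.162981 +0.197169 = -0.001162;  D = +0.000576+0.001009i
d^4_{3,0}: k∈[0..1] ⇒ -0.808965 +0.365733 = -0.443232;  D = -0.443221-0.003178i
d^4_{4,0}: single k=0 term ⇒ +0.384620;  D = -0.195486+0.331237i
Y_4^{m'}(θ=1.2728,φ=3.2143) and Σ D·Y over m':
  (-0.1955-0.3312i)·(+0.3540-0.1060i)  (+0.4432-0.0032i)·(-0.3134+0.0695i)  (+0.0006-0.0010i)·(-0.1199+0.0176i)  (+0.1965+0.3384i)·(+0.3174-0.0231i)  (-0.0702+0.0000i)·(+0.0713+0.0000i)  (-0.1965+0.3384i)·(-0.3174-0.0231i)  (+0.0006+0.0010i)·(-0.1199-0.0176i)  (-0.4432-0.0032i)·(+0.3134+0.0695i)  (-0.1955+0.3312i)·(+0.3540+0.1060i)
Y_4^0(R⁻¹ n̂) = -0.350727+0.000000i

Re=-0.3507 Im=0.0000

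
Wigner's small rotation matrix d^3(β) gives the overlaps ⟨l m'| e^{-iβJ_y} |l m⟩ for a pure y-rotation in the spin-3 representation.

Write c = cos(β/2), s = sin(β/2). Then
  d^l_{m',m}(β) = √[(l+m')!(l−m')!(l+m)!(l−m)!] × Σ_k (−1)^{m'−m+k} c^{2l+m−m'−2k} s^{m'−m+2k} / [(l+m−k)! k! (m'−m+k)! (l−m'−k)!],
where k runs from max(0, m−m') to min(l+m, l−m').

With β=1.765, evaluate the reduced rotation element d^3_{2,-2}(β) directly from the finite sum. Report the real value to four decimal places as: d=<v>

d^3_{2,-2}(β=1.765) via Wigner's sum:
Half-angle: c=0.635222, s=0.772329. N=√(120·1·1·120)=120.000000
Admissible k: 0..1 (factorial args all ≥0)
  k=0: (−1)^4·120.0000/(24)·0.6352^2·0.7723^4 = +0.717847
  k=1: (−1)^5·120.0000/(120)·0.6352^0·0.7723^6 = -0.212234
d^3_{2,-2}(1.765) = +0.717847 -0.212234 = +0.505612

d=0.5056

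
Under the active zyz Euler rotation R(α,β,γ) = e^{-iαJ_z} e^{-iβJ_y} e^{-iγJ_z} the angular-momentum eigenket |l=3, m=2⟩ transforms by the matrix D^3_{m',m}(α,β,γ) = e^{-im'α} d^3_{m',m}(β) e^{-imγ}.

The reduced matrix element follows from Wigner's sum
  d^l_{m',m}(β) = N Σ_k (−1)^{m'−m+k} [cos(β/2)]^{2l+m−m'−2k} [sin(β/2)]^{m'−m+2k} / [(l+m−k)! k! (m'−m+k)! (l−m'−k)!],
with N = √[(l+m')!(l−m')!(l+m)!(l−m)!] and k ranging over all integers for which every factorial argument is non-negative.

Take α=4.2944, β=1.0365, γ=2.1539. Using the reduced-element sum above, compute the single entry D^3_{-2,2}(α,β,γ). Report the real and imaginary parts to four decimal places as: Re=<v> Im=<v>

D^3_{-2,2}(4.2944,1.0365,2.1539) = e^{-i·-2·4.2944}·d^3_{-2,2}(1.0365)·e^{-i·2·2.1539}. Compute d first:
With c≡cos(β/2)=0.868687 and s≡sin(β/2)=0.495361, N=[1·120·120·1]^{1/2}=120.000000
Admissible k: 4..5 (factorial args all ≥0)
  k=4: (−1)^0·120.0000/(24)·0.8687^2·0.4954^4 = +0.227187
  k=5: (−1)^1·120.0000/(120)·0.8687^0·0.4954^6 = -0.014775
d^3_{-2,2}(1.0365) = +0.227187 -0.014775 = +0.212412
Phases: e^{-i·(-2)·4.2944}=-0.670452+0.741953i, e^{-i·(2)·2.1539}=-0.393641+0.919264i ⇒ D=-0.088816-0.192952i

Re=-0.0888 Im=-0.1930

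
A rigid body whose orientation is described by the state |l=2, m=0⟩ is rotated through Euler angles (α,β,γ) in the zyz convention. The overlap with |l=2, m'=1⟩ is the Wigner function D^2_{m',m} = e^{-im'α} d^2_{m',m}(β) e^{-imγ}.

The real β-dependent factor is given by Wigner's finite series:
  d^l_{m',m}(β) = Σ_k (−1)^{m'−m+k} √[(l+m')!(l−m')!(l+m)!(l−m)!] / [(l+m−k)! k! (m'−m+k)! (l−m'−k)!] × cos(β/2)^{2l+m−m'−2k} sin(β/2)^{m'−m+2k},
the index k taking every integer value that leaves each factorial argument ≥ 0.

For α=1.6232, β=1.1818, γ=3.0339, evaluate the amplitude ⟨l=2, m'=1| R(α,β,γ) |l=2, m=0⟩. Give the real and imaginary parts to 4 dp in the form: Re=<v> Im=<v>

Re=0.0225 Im=0.4292

Split into d^2_{1,0}(β=1.1818) × two z-phases.
c=cos(1.1818/2)=0.830440, s=sin(1.1818/2)=0.557109; N=√[6·1·2·2]=4.898979
The bounds max(0,m−m')=0 and min(l+m,l−m')=1 give 2 terms
  k=0: (−1)^1·4.8990/(2)·0.8304^3·0.5571^1 = -0.781519
  k=1: (−1)^2·4.8990/(2)·0.8304^1·0.5571^3 = +0.351725
d^2_{1,0}(1.1818) = -0.781519 +0.351725 = -0.429794
D = (-0.052380-0.998627i)·(-0.429794)·(+1.000000+0.000000i) = +0.022512+0.429204i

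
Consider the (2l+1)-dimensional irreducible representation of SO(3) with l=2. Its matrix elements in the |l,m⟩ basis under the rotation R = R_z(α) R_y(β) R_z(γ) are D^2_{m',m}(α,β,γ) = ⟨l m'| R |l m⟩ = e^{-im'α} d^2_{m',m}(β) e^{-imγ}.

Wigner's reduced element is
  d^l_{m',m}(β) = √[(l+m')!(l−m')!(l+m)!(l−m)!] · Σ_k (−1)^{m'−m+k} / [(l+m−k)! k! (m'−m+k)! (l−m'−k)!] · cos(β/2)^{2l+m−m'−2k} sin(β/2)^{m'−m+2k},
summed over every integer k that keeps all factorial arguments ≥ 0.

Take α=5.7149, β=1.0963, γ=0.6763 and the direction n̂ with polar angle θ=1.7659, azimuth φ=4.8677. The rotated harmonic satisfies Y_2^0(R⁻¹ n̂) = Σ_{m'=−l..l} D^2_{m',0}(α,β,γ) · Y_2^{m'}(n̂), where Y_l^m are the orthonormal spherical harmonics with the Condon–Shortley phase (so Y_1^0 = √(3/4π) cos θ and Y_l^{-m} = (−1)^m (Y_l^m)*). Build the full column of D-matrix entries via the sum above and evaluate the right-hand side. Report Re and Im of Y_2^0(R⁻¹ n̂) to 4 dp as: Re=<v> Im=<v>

Re=-0.0890 Im=0.0000

Need the full column D^2_{m',0} for m'=−2..2 at α=5.7149, β=1.0963, γ=0.6763.
cos(β/2)=0.853490, sin(β/2)=0.521109
d^2_{-2,0}: single k=2 term ⇒ +0.484540;  D = +0.203850-0.439573i
d^2_{-1,0}: k∈[1..2] ⇒ +0.793596 -0.295842 = +0.497754;  D = +0.419520-0.267885i
d^2_{0,0}: k∈[0..2] ⇒ +0.530632 -0.791251 +0.073742 = -0.186877;  D = -0.186877+0.000000i
d^2_{1,0}: k∈[0..1] ⇒ -0.793596 +0.295842 = -0.497754;  D = -0.419520-0.267885i
d^2_{2,0}: single k=0 term ⇒ +0.484540;  D = +0.203850+0.439573i
Y_2^{m'}(θ=1.7659,φ=4.8677) and Σ D·Y over m':
  (+0.2039-0.4396i)·(-0.3540+0.1136i)  (+0.4195-0.2679i)·(-0.0227-0.1452i)  (-0.1869+0.0000i)·(-0.2798+0.0000i)  (-0.4195-0.2679i)·(+0.0227-0.1452i)  (+0.2039+0.4396i)·(-0.3540-0.1136i)
Y_2^0(R⁻¹ n̂) = -0.088967+0.000000i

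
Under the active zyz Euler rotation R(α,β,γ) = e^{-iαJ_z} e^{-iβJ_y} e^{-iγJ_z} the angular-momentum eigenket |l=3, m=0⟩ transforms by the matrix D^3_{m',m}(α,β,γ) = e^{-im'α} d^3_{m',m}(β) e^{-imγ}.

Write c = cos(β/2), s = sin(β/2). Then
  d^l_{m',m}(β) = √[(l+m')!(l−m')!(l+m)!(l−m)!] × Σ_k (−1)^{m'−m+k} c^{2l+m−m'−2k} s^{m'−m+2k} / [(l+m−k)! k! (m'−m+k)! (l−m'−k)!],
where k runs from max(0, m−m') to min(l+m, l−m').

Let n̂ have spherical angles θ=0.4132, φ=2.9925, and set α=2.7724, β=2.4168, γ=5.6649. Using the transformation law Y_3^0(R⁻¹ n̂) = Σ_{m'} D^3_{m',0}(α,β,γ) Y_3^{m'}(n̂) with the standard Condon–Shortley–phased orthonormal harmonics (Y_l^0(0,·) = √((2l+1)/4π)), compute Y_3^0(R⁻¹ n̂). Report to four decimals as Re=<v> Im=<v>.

Re=0.3327 Im=0.0000

Need the full column D^3_{m',0} for m'=−3..3 at α=2.7724, β=2.4168, γ=5.6649.
cos(β/2)=0.354516, sin(β/2)=0.935050
d^3_{-3,0}: single k=3 term ⇒ +0.162902;  D = -0.072789+0.145735i
d^3_{-2,0}: k∈[2..3] ⇒ +0.075644 -0.526225 = -0.450581;  D = -0.333230+0.303284i
d^3_{-1,0}: k∈[1..3] ⇒ +0.018139 -0.378550 +0.877810 = +0.517398;  D = -0.482535+0.186710i
d^3_{0,0}: k∈[0..3] ⇒ +0.001985 -0.124295 +0.864676 -0.668358 = +0.074008;  D = +0.074008+0.000000i
d^3_{1,0}: k∈[0..2] ⇒ -0.018139 +0.378550 -0.877810 = -0.517398;  D = +0.482535+0.186710i
d^3_{2,0}: k∈[0..1] ⇒ +0.075644 -0.526225 = -0.450581;  D = -0.333230-0.303284i
d^3_{3,0}: single k=0 term ⇒ -0.162902;  D = +0.072789+0.145735i
Y_3^{m'}(θ=0.4132,φ=2.9925) and Σ D·Y over m':
  (-0.0728+0.1457i)·(-0.0244-0.0117i)  (-0.3332+0.3033i)·(+0.1443+0.0443i)  (-0.4825+0.1867i)·(-0.4099-0.0616i)  (+0.0740+0.0000i)·(+0.4080+0.0000i)  (+0.4825+0.1867i)·(+0.4099-0.0616i)  (-0.3332-0.3033i)·(+0.1443-0.0443i)  (+0.0728+0.1457i)·(+0.0244-0.0117i)
Y_3^0(R⁻¹ n̂) = +0.332654+0.000000i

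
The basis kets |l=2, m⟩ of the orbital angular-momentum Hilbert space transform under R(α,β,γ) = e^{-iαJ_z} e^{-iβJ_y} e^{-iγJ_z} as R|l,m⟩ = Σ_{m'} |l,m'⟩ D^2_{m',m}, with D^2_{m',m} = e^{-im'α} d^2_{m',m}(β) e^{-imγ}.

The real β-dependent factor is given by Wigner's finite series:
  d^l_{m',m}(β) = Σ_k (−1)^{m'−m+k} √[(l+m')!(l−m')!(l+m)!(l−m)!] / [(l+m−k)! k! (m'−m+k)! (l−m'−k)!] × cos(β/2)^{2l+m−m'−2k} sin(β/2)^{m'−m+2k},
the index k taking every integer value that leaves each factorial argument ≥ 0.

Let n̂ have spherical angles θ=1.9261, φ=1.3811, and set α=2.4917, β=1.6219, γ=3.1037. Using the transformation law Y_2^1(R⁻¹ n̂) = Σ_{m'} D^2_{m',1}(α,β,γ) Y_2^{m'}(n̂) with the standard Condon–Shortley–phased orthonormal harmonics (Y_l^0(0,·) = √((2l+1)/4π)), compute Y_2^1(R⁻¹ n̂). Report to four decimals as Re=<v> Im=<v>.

Re=0.1198 Im=-0.2770

Need the full column D^2_{m',1} for m'=−2..2 at α=2.4917, β=1.6219, γ=3.1037.
cos(β/2)=0.688810, sin(β/2)=0.724942
d^2_{-2,1}: single k=3 term ⇒ +0.524855;  D = -0.159563+0.500012i
d^2_{-1,1}: k∈[2..3] ⇒ +0.748043 -0.276193 = +0.471850;  D = +0.386210-0.271080i
d^2_{0,1}: k∈[1..2] ⇒ +0.580333 -0.642813 = -0.062480;  D = +0.062435+0.002367i
d^2_{1,1}: k∈[0..1] ⇒ +0.225112 -0.748043 = -0.522931;  D = -0.404045-0.331971i
d^2_{2,1}: single k=0 term ⇒ -0.473840;  D = +0.109463+0.461023i
Y_2^{m'}(θ=1.9261,φ=1.3811) and Σ D·Y over m':
  (-0.1596+0.5000i)·(-0.3154-0.1257i)  (+0.3862-0.2711i)·(-0.0475+0.2474i)  (+0.0624+0.0024i)·(-0.2009+0.0000i)  (-0.4040-0.3320i)·(+0.0475+0.2474i)  (+0.1095+0.4610i)·(-0.3154+0.1257i)
Y_2^1(R⁻¹ n̂) = +0.119838-0.277048i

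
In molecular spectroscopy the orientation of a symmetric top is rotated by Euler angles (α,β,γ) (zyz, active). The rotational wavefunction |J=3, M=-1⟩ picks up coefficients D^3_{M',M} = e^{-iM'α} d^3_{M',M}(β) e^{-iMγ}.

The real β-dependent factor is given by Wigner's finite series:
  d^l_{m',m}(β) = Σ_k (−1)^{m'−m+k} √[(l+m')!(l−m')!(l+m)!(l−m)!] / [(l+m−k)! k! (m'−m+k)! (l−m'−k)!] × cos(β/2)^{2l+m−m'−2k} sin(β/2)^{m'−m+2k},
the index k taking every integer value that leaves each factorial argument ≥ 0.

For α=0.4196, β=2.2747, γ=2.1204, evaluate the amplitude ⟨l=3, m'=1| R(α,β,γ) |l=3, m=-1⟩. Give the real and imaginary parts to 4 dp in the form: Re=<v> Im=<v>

Re=0.0317 Im=-0.2427

D^3_{1,-1}(0.4196,2.2747,2.1204) = e^{-i·1·0.4196}·d^3_{1,-1}(2.2747)·e^{-i·-1·2.1204}. Compute d first:
c=cos(2.2747/2)=0.420001, s=sin(2.2747/2)=0.907524; N=√[24·2·2·24]=48.000000
k∈{0,1,2} keeps every argument non-negative
  k=0: (−1)^2·48.0000/(8)·0.4200^4·0.9075^2 = +0.153769
  k=1: (−1)^3·48.0000/(6)·0.4200^2·0.9075^4 = -0.957243
  k=2: (−1)^4·48.0000/(48)·0.4200^0·0.9075^6 = +0.558660
d^3_{1,-1}(2.2747) = +0.153769 -0.957243 +0.558660 = -0.244814
Attach z-rotation phases: D = e^{-i(1)(0.4196)}·(-0.244814)·e^{-i(-1)(2.1204)} = +0.031737-0.242748i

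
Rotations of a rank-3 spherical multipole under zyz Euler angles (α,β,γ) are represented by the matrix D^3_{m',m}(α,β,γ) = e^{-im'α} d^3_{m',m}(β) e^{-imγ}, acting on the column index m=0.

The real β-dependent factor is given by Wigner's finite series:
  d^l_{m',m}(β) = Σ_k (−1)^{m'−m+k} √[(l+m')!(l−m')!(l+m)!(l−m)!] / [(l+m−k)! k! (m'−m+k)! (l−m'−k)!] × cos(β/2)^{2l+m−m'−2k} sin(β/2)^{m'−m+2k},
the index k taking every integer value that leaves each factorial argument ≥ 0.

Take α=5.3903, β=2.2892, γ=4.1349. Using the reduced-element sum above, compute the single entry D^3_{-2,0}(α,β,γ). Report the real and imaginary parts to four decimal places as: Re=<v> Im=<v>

Re=0.1090 Im=0.4991

First d^3_{-2,0}(β=2.2892), then the phase factors e^{-i(-2)α} and e^{-i(0)γ}:
Half-angle: c=0.413410, s=0.910545. N=√(1·120·6·6)=65.726707
k∈{2,3} keeps every argument non-negative
  k=2: (−1)^0·65.7267/(12)·0.4134^4·0.9105^2 = +0.132644
  k=3: (−1)^1·65.7267/(12)·0.4134^2·0.9105^4 = -0.643471
d^3_{-2,0}(2.2892) = +0.132644 -0.643471 = -0.510826
D = (-0.213322-0.976982i)·(-0.510826)·(+1.000000+0.000000i) = +0.108971+0.499068i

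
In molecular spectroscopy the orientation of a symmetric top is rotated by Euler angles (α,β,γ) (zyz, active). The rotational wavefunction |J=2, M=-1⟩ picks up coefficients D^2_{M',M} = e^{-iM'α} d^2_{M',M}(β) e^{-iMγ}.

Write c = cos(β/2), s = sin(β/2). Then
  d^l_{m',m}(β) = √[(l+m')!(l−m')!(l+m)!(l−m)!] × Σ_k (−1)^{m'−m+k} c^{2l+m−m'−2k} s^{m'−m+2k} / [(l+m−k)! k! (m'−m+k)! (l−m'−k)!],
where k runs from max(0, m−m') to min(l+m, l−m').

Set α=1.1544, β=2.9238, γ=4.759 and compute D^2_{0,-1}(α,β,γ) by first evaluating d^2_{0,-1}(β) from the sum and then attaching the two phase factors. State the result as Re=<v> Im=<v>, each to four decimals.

D^2_{0,-1}(1.1544,2.9238,4.759) = e^{-i·0·1.1544}·d^2_{0,-1}(2.9238)·e^{-i·-1·4.759}. Compute d first:
c=cos(2.9238/2)=0.108681, s=sin(2.9238/2)=0.994077; N=√[2·2·1·6]=4.898979
k∈{0,1} keeps every argument non-negative
  k=0: (−1)^1·4.8990/(2)·0.1087^3·0.9941^1 = -0.003126
  k=1: (−1)^2·4.8990/(2)·0.1087^1·0.9941^3 = +0.261511
d^2_{0,-1}(2.9238) = -0.003126 +0.261511 = +0.258385
D = (+1.000000+0.000000i)·(+0.258385)·(+0.046594-0.998914i) = +0.012039-0.258104i

Re=0.0120 Im=-0.2581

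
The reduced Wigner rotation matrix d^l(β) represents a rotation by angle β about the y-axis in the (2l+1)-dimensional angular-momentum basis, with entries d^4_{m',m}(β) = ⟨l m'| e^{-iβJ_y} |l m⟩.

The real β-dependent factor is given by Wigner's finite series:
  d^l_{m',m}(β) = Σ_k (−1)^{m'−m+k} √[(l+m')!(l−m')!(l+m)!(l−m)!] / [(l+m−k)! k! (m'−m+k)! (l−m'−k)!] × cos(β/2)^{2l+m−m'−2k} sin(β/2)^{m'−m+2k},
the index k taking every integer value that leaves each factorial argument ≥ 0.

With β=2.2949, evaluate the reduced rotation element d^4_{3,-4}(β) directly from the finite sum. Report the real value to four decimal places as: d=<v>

d^4_{3,-4}(β=2.2949) via Wigner's sum:
With c≡cos(β/2)=0.410814 and s≡sin(β/2)=0.911719, N=[5040·1·1·40320]^{1/2}=14255.272709
k: max(0,(-4)−(3))=0 … min(4+(-4),4−(3))=0
  k=0: (−1)^7·14255.2727/(5040)·0.4108^1·0.9117^7 = -0.608440
d^4_{3,-4}(2.2949) = -0.608440

d=-0.6084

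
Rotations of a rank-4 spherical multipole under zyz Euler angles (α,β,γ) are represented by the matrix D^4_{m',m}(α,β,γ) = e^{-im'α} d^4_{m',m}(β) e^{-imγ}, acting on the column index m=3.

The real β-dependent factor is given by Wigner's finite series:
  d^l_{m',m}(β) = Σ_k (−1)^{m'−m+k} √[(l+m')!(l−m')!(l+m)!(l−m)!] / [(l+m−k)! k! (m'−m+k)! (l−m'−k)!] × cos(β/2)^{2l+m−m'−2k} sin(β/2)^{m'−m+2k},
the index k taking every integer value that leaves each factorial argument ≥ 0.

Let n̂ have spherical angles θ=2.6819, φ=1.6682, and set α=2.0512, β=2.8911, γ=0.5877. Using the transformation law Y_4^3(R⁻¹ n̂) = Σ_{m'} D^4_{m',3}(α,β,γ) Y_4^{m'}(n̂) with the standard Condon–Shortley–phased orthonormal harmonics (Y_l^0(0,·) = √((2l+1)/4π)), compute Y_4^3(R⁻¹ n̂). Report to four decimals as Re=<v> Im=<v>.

Need the full column D^4_{m',3} for m'=−4..4 at α=2.0512, β=2.8911, γ=0.5877.
cos(β/2)=0.124919, sin(β/2)=0.992167
d^4_{-4,3}: single k=7 term ⇒ +0.334401;  D = +0.330208+0.052786i
d^4_{-3,3}: k∈[6..7] ⇒ +0.104199 -0.939027 = -0.834828;  D = +0.264105+0.791950i
d^4_{-2,3}: k∈[5..6] ⇒ +0.021038 -0.442371 = -0.421333;  D = +0.292852-0.302918i
d^4_{-1,3}: k∈[4..5] ⇒ +0.003122 -0.118151 = -0.115029;  D = -0.110288-0.032683i
d^4_{0,3}: k∈[3..4] ⇒ +0.000352 -0.022176 = -0.021824;  D = +0.004171+0.021422i
d^4_{1,3}: k∈[2..3] ⇒ +0.000030 -0.003122 = -0.003092;  D = +0.002418-0.001927i
d^4_{2,3}: k∈[1..2] ⇒ +0.000002 -0.000333 = -0.000332;  D = -0.000303-0.000135i
d^4_{3,3}: k∈[0..1] ⇒ +0.000000 -0.000026 = -0.000026;  D = +0.000002+0.000026i
d^4_{4,3}: single k=0 term ⇒ -0.000001;  D = +0.000001-0.000001i
Y_4^{m'}(θ=2.6819,φ=1.6682) and Σ D·Y over m':
  (+0.3302+0.0528i)·(+0.0159-0.0065i)  (+0.2641+0.7920i)·(-0.0282-0.0938i)  (+0.2929-0.3029i)·(-0.2986+0.0589i)  (-0.1103-0.0327i)·(+0.0480+0.4909i)  (+0.0042+0.0214i)·(+0.1568+0.0000i)  (+0.0024-0.0019i)·(-0.0480+0.4909i)  (-0.0003-0.0001i)·(-0.2986-0.0589i)  (+0.0000+0.0000i)·(+0.0282-0.0938i)  (+0.0000-0.0000i)·(+0.0159+0.0065i)
Y_4^3(R⁻¹ n̂) = +0.015147+0.008257i

Re=0.0151 Im=0.0083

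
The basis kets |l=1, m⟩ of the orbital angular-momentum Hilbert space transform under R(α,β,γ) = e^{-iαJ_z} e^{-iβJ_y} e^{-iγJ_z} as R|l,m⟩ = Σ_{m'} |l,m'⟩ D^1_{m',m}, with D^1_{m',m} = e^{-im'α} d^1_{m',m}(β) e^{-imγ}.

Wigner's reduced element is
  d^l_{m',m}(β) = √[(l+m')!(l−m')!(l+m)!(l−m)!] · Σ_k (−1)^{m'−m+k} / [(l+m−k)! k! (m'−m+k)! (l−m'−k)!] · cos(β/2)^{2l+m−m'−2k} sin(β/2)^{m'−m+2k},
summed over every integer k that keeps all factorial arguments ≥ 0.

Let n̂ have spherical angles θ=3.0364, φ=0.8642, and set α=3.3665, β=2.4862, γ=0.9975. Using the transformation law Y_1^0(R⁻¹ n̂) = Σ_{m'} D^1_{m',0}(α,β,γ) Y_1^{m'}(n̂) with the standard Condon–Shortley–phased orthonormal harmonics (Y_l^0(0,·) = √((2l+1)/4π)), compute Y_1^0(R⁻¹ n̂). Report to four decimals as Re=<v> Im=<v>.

Re=0.3601 Im=0.0000

Need the full column D^1_{m',0} for m'=−1..1 at α=3.3665, β=2.4862, γ=0.9975.
cos(β/2)=0.321863, sin(β/2)=0.946786
d^1_{-1,0}: single k=1 term ⇒ +0.430961;  D = -0.420107-0.096111i
d^1_{0,0}: k∈[0..1] ⇒ +0.103596 -0.896404 = -0.792809;  D = -0.792809+0.000000i
d^1_{1,0}: single k=0 term ⇒ -0.430961;  D = +0.420107-0.096111i
Y_1^{m'}(θ=3.0364,φ=0.8642) and Σ D·Y over m':
  (-0.4201-0.0961i)·(+0.0236-0.0276i)  (-0.7928+0.0000i)·(-0.4859+0.0000i)  (+0.4201-0.0961i)·(-0.0236-0.0276i)
Y_1^0(R⁻¹ n̂) = +0.360134+0.000000i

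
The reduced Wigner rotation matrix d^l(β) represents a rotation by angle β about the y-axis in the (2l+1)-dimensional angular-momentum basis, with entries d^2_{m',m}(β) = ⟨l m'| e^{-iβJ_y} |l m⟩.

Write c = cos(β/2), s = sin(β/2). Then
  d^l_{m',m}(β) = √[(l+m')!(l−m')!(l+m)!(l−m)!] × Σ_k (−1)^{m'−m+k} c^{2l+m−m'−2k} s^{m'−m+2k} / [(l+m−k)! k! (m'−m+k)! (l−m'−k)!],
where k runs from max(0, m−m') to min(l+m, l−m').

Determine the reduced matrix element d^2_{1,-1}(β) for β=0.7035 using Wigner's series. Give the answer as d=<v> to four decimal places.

d^2_{1,-1}(β=0.7035) via Wigner's sum:
c=cos(0.7035/2)=0.938771, s=sin(0.7035/2)=0.344541; N=√[6·1·1·6]=6.000000
k∈{0,1} keeps every argument non-negative
  k=0: (−1)^2·6.0000/(2)·0.9388^2·0.3445^2 = +0.313851
  k=1: (−1)^3·6.0000/(6)·0.9388^0·0.3445^4 = -0.014092
d^2_{1,-1}(0.7035) = +0.313851 -0.014092 = +0.299759

d=0.2998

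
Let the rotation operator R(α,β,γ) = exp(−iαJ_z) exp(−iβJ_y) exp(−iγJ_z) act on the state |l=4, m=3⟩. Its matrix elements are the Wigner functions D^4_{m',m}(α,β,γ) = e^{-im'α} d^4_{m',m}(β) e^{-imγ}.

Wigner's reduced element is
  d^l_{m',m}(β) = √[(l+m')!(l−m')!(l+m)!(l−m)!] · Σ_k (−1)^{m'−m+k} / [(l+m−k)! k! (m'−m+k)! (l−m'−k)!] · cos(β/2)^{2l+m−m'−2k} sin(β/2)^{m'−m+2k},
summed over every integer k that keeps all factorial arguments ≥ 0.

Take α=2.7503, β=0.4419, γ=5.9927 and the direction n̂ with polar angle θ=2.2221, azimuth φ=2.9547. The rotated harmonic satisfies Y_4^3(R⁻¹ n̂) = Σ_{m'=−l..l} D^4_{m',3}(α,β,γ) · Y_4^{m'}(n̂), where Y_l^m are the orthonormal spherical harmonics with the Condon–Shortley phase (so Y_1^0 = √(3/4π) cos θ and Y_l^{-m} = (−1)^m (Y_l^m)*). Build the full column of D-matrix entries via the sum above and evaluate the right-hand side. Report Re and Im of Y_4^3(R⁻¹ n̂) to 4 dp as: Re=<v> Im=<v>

Need the full column D^4_{m',3} for m'=−4..4 at α=2.7503, β=0.4419, γ=5.9927.
cos(β/2)=0.975690, sin(β/2)=0.219157
d^4_{-4,3}: single k=7 term ⇒ +0.000067;  D = +0.000052-0.000043i
d^4_{-3,3}: k∈[6..7] ⇒ +0.000738 -0.000005 = +0.000733;  D = -0.000700+0.000218i
d^4_{-2,3}: k∈[5..6] ⇒ +0.005271 -0.000089 = +0.005182;  D = +0.005162+0.000460i
d^4_{-1,3}: k∈[4..5] ⇒ +0.027656 -0.000837 = +0.026818;  D = -0.023786-0.012388i
d^4_{0,3}: k∈[3..4] ⇒ +0.110125 -0.005556 = +0.104569;  D = +0.067312+0.080023i
d^4_{1,3}: k∈[2..3] ⇒ +0.328889 -0.027656 = +0.301234;  D = -0.091334-0.287054i
d^4_{2,3}: k∈[1..2] ⇒ +0.690241 -0.104474 = +0.585767;  D = -0.048706+0.583739i
d^4_{3,3}: k∈[0..1] ⇒ +0.821285 -0.290053 = +0.531232;  D = +0.242734-0.472533i
d^4_{4,3}: single k=0 term ⇒ -0.521773;  D = +0.397400-0.338113i
Y_4^{m'}(θ=2.2221,φ=2.9547) and Σ D·Y over m':
  (+0.0001-0.0000i)·(+0.1298+0.1204i)  (-0.0007+0.0002i)·(+0.3232+0.2030i)  (+0.0052+0.0005i)·(+0.3098+0.1215i)  (-0.0238-0.0124i)·(-0.0958-0.0181i)  (+0.0673+0.0800i)·(-0.3489+0.0000i)  (-0.0913-0.2871i)·(+0.0958-0.0181i)  (-0.0487+0.5837i)·(+0.3098-0.1215i)  (+0.2427-0.4725i)·(-0.3232+0.2030i)  (+0.3974-0.3381i)·(+0.1298-0.1204i)
Y_4^3(R⁻¹ n̂) = +0.050080+0.245570i

Re=0.0501 Im=0.2456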